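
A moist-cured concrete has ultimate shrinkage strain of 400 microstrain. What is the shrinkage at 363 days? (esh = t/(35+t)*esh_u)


esh(363) = 363 / (35 + 363) * 400
= 363 / 398 * 400
= 364.8 microstrain

364.8


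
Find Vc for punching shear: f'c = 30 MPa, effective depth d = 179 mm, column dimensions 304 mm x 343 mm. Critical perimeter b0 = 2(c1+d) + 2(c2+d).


b0 = 2*(304 + 179) + 2*(343 + 179) = 2010 mm
Vc = 0.33 * sqrt(30) * 2010 * 179 / 1000
= 650.31 kN

650.31


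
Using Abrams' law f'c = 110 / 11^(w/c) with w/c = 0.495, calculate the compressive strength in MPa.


f'c = 110 / 11^0.495
= 110 / 3.277
= 33.57 MPa

33.57


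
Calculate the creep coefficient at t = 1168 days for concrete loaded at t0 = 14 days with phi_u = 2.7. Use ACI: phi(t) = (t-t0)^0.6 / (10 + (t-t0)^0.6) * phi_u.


dt = 1168 - 14 = 1154
phi = 1154^0.6 / (10 + 1154^0.6) * 2.7
= 2.357

2.357


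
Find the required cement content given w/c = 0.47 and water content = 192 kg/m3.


Cement = water / (w/c)
= 192 / 0.47
= 408.5 kg/m3

408.5


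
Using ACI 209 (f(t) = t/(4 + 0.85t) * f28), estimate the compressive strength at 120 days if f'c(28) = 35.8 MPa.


f(120) = 120 / (4 + 0.85 * 120) * 35.8
= 120 / 106.0 * 35.8
= 40.53 MPa

40.53


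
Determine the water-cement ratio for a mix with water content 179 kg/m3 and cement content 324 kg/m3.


w/c = water / cement
w/c = 179 / 324 = 0.552

0.552


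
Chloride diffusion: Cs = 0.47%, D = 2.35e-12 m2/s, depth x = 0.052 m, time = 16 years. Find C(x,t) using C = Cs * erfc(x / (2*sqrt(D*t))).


t_seconds = 16 * 365.25 * 24 * 3600 = 504921600.0 s
arg = 0.052 / (2 * sqrt(2.35e-12 * 504921600.0))
= 0.7548
erfc(0.7548) = 0.2858
C = 0.47 * 0.2858 = 0.1343%

0.1343


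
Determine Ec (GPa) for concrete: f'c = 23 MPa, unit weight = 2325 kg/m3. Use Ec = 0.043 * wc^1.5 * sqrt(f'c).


Ec = 0.043 * 2325^1.5 * sqrt(23) / 1000
= 23.12 GPa

23.12


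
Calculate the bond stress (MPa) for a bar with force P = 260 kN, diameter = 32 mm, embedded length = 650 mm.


u = P / (pi * db * ld)
= 260 * 1000 / (pi * 32 * 650)
= 3.979 MPa

3.979


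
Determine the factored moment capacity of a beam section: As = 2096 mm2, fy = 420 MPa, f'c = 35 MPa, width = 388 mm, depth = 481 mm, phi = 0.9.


a = As * fy / (0.85 * f'c * b)
= 2096 * 420 / (0.85 * 35 * 388)
= 76.2644 mm
Mn = As * fy * (d - a/2) / 10^6
= 389.8654 kN-m
phi*Mn = 0.9 * 389.8654 = 350.88 kN-m

350.88


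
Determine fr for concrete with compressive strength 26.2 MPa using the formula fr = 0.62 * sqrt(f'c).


fr = 0.62 * sqrt(26.2)
= 3.174 MPa

3.174


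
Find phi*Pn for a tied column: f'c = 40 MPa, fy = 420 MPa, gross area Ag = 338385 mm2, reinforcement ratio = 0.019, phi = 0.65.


Ast = rho * Ag = 0.019 * 338385 = 6429.315 mm2
phi*Pn = 0.65 * 0.80 * (0.85 * 40 * (338385 - 6429.315) + 420 * 6429.315) / 1000
= 7273.14 kN

7273.14


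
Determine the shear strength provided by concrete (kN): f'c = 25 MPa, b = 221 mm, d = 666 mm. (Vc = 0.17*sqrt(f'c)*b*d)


Vc = 0.17 * sqrt(25) * 221 * 666 / 1000
= 125.11 kN

125.11


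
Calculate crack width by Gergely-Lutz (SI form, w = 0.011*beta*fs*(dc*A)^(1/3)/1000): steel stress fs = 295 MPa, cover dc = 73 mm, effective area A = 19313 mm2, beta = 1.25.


w = 0.011 * beta * fs * (dc * A)^(1/3) / 1000
= 0.011 * 1.25 * 295 * (73 * 19313)^(1/3) / 1000
= 0.455 mm

0.455


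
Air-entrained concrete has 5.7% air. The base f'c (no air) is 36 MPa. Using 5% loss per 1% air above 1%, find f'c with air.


Strength loss = (5.7 - 1) * 5 = 23.5%
f'c = 36 * (1 - 23.5/100)
= 27.54 MPa

27.54


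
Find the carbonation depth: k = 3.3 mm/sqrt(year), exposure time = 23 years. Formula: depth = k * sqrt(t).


depth = k * sqrt(t)
= 3.3 * sqrt(23)
= 15.83 mm

15.83


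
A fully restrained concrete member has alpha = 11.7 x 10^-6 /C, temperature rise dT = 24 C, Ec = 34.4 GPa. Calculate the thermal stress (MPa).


sigma = alpha * dT * Ec
= 11.7e-6 * 24 * 34.4 * 1000
= 9.66 MPa

9.66


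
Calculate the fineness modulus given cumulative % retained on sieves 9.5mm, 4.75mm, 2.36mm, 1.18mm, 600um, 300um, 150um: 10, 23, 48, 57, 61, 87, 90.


FM = sum(cumulative % retained) / 100
= 376 / 100
= 3.76

3.76


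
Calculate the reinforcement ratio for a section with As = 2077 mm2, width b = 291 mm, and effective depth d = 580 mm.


rho = As / (b * d)
= 2077 / (291 * 580)
= 0.0123

0.0123


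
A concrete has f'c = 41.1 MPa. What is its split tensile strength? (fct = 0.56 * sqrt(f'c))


fct = 0.56 * sqrt(41.1)
= 0.56 * 6.411
= 3.59 MPa

3.59


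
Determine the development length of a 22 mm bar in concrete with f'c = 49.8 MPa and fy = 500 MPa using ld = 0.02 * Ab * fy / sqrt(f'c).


Ab = pi * 22^2 / 4 = 380.133 mm2
ld = 0.02 * 380.133 * 500 / sqrt(49.8)
= 538.7 mm

538.7


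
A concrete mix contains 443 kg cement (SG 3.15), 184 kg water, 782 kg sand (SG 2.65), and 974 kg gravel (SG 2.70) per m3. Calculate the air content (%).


Vol cement = 443 / (3.15 * 1000) = 0.140635 m3
Vol water = 184 / 1000 = 0.184 m3
Vol sand = 782 / (2.65 * 1000) = 0.295094 m3
Vol gravel = 974 / (2.70 * 1000) = 0.360741 m3
Total solid + water volume = 0.98047 m3
Air = (1 - 0.98047) * 100 = 1.95%

1.95


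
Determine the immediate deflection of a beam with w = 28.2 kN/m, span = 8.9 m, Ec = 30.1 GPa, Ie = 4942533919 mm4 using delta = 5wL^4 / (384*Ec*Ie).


Convert: L = 8.9 m = 8900 mm, Ec = 30.1 GPa = 30100 MPa
delta = 5 * 28.2 * 8900^4 / (384 * 30100 * 4942533919)
= 15.49 mm

15.49


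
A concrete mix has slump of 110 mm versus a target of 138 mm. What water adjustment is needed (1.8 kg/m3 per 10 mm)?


Difference = 138 - 110 = 28 mm
Water adjustment = 28 * 1.8 / 10 = 5.0 kg/m3

5.0


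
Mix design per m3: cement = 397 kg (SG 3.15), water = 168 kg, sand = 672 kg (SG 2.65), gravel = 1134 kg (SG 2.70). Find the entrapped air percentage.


Vol cement = 397 / (3.15 * 1000) = 0.126032 m3
Vol water = 168 / 1000 = 0.168 m3
Vol sand = 672 / (2.65 * 1000) = 0.253585 m3
Vol gravel = 1134 / (2.70 * 1000) = 0.42 m3
Total solid + water volume = 0.967617 m3
Air = (1 - 0.967617) * 100 = 3.24%

3.24


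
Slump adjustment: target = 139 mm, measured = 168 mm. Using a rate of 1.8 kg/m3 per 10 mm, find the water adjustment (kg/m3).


Difference = 139 - 168 = -29 mm
Water adjustment = -29 * 1.8 / 10 = -5.2 kg/m3

-5.2


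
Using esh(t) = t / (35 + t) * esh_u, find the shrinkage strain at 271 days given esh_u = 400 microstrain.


esh(271) = 271 / (35 + 271) * 400
= 271 / 306 * 400
= 354.2 microstrain

354.2


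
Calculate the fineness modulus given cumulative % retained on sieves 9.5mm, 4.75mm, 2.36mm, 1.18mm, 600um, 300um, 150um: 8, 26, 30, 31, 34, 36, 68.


FM = sum(cumulative % retained) / 100
= 233 / 100
= 2.33

2.33


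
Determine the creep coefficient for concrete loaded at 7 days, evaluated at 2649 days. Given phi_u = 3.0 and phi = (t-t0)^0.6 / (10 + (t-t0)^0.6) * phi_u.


dt = 2649 - 7 = 2642
phi = 2642^0.6 / (10 + 2642^0.6) * 3.0
= 2.756

2.756


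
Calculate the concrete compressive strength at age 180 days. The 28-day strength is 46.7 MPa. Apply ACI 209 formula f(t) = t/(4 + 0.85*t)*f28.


f(180) = 180 / (4 + 0.85 * 180) * 46.7
= 180 / 157.0 * 46.7
= 53.54 MPa

53.54


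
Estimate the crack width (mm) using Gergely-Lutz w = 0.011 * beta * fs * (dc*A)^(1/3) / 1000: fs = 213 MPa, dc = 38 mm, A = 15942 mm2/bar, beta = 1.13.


w = 0.011 * beta * fs * (dc * A)^(1/3) / 1000
= 0.011 * 1.13 * 213 * (38 * 15942)^(1/3) / 1000
= 0.224 mm

0.224


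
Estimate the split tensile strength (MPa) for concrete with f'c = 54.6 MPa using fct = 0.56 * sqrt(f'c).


fct = 0.56 * sqrt(54.6)
= 0.56 * 7.389
= 4.138 MPa

4.138


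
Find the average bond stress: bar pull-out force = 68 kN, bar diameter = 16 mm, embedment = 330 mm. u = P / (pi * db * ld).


u = P / (pi * db * ld)
= 68 * 1000 / (pi * 16 * 330)
= 4.099 MPa

4.099


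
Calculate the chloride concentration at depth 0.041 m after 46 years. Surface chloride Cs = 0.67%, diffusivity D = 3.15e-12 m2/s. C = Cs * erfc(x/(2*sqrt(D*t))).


t_seconds = 46 * 365.25 * 24 * 3600 = 1451649600.0 s
arg = 0.041 / (2 * sqrt(3.15e-12 * 1451649600.0))
= 0.3032
erfc(0.3032) = 0.6681
C = 0.67 * 0.6681 = 0.4476%

0.4476


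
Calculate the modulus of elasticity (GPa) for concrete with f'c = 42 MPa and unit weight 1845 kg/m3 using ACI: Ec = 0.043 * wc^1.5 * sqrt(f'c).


Ec = 0.043 * 1845^1.5 * sqrt(42) / 1000
= 22.08 GPa

22.08


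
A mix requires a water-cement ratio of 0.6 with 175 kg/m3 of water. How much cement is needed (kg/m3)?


Cement = water / (w/c)
= 175 / 0.6
= 291.7 kg/m3

291.7


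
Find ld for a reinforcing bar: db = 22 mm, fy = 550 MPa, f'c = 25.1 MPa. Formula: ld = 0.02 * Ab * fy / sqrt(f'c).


Ab = pi * 22^2 / 4 = 380.133 mm2
ld = 0.02 * 380.133 * 550 / sqrt(25.1)
= 834.6 mm

834.6


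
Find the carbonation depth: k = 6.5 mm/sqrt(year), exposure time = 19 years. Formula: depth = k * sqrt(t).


depth = k * sqrt(t)
= 6.5 * sqrt(19)
= 28.33 mm

28.33


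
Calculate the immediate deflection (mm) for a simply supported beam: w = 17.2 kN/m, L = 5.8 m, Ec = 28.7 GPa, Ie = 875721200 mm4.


Convert: L = 5.8 m = 5800 mm, Ec = 28.7 GPa = 28700 MPa
delta = 5 * 17.2 * 5800^4 / (384 * 28700 * 875721200)
= 10.08 mm

10.08


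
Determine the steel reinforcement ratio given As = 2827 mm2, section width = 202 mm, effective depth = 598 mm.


rho = As / (b * d)
= 2827 / (202 * 598)
= 0.0234

0.0234


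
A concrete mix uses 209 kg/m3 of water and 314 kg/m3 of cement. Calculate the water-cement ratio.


w/c = water / cement
w/c = 209 / 314 = 0.666

0.666


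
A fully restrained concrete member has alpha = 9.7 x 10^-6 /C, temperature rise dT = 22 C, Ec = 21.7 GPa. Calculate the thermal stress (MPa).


sigma = alpha * dT * Ec
= 9.7e-6 * 22 * 21.7 * 1000
= 4.631 MPa

4.631


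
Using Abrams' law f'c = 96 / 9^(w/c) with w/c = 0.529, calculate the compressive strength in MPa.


f'c = 96 / 9^0.529
= 96 / 3.197
= 30.02 MPa

30.02


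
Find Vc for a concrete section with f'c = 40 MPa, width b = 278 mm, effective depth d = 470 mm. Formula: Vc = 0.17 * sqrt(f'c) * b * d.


Vc = 0.17 * sqrt(40) * 278 * 470 / 1000
= 140.48 kN

140.48


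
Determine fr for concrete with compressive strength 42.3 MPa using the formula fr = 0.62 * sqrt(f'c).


fr = 0.62 * sqrt(42.3)
= 4.032 MPa

4.032


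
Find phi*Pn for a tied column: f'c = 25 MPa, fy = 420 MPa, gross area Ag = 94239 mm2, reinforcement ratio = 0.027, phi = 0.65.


Ast = rho * Ag = 0.027 * 94239 = 2544.453 mm2
phi*Pn = 0.65 * 0.80 * (0.85 * 25 * (94239 - 2544.453) + 420 * 2544.453) / 1000
= 1568.93 kN

1568.93


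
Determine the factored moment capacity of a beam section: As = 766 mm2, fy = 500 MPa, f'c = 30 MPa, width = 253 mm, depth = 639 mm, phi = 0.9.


a = As * fy / (0.85 * f'c * b)
= 766 * 500 / (0.85 * 30 * 253)
= 59.366 mm
Mn = As * fy * (d - a/2) / 10^6
= 233.3684 kN-m
phi*Mn = 0.9 * 233.3684 = 210.03 kN-m

210.03


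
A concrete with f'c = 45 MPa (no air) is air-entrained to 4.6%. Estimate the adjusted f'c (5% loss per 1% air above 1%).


Strength loss = (4.6 - 1) * 5 = 18.0%
f'c = 45 * (1 - 18.0/100)
= 36.9 MPa

36.9


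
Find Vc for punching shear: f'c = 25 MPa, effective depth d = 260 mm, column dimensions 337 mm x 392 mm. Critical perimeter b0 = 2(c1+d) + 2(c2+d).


b0 = 2*(337 + 260) + 2*(392 + 260) = 2498 mm
Vc = 0.33 * sqrt(25) * 2498 * 260 / 1000
= 1071.64 kN

1071.64


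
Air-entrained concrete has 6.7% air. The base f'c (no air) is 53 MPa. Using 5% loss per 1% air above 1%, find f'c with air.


Strength loss = (6.7 - 1) * 5 = 28.5%
f'c = 53 * (1 - 28.5/100)
= 37.9 MPa

37.9


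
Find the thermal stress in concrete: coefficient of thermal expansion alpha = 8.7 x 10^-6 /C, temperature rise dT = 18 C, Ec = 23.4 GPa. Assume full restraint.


sigma = alpha * dT * Ec
= 8.7e-6 * 18 * 23.4 * 1000
= 3.664 MPa

3.664


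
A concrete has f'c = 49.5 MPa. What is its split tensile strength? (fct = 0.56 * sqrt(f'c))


fct = 0.56 * sqrt(49.5)
= 0.56 * 7.036
= 3.94 MPa

3.94


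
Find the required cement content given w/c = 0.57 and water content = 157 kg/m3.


Cement = water / (w/c)
= 157 / 0.57
= 275.4 kg/m3

275.4


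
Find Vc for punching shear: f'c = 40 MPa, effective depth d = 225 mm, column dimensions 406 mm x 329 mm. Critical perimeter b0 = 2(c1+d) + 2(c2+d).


b0 = 2*(406 + 225) + 2*(329 + 225) = 2370 mm
Vc = 0.33 * sqrt(40) * 2370 * 225 / 1000
= 1112.95 kN

1112.95


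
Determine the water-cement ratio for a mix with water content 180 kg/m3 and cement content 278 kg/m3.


w/c = water / cement
w/c = 180 / 278 = 0.647

0.647


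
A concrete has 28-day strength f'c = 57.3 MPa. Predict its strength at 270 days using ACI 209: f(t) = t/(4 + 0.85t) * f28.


f(270) = 270 / (4 + 0.85 * 270) * 57.3
= 270 / 233.5 * 57.3
= 66.26 MPa

66.26


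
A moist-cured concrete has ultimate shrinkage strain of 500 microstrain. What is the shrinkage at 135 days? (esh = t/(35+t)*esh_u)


esh(135) = 135 / (35 + 135) * 500
= 135 / 170 * 500
= 397.1 microstrain

397.1


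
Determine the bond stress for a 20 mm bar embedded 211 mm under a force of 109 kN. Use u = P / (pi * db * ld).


u = P / (pi * db * ld)
= 109 * 1000 / (pi * 20 * 211)
= 8.222 MPa

8.222


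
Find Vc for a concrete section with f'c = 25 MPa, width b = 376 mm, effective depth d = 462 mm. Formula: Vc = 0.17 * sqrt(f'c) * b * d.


Vc = 0.17 * sqrt(25) * 376 * 462 / 1000
= 147.66 kN

147.66


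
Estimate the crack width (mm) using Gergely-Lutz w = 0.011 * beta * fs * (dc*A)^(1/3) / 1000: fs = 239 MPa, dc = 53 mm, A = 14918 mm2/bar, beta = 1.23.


w = 0.011 * beta * fs * (dc * A)^(1/3) / 1000
= 0.011 * 1.23 * 239 * (53 * 14918)^(1/3) / 1000
= 0.299 mm

0.299


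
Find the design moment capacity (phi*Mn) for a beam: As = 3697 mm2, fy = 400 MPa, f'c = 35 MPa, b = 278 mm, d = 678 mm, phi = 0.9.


a = As * fy / (0.85 * f'c * b)
= 3697 * 400 / (0.85 * 35 * 278)
= 178.8042 mm
Mn = As * fy * (d - a/2) / 10^6
= 870.4186 kN-m
phi*Mn = 0.9 * 870.4186 = 783.38 kN-m

783.38


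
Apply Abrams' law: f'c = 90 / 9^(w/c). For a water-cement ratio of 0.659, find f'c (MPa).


f'c = 90 / 9^0.659
= 90 / 4.254
= 21.15 MPa

21.15


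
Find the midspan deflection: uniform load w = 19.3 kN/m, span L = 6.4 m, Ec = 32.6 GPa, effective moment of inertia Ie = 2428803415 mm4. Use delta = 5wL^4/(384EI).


Convert: L = 6.4 m = 6400 mm, Ec = 32.6 GPa = 32600 MPa
delta = 5 * 19.3 * 6400^4 / (384 * 32600 * 2428803415)
= 5.32 mm

5.32


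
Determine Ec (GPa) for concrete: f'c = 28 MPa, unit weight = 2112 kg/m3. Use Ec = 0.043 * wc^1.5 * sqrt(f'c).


Ec = 0.043 * 2112^1.5 * sqrt(28) / 1000
= 22.08 GPa

22.08


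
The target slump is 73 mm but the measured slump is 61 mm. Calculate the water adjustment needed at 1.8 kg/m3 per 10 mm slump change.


Difference = 73 - 61 = 12 mm
Water adjustment = 12 * 1.8 / 10 = 2.2 kg/m3

2.2


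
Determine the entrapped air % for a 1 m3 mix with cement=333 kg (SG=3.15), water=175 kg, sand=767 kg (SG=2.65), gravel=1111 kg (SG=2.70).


Vol cement = 333 / (3.15 * 1000) = 0.105714 m3
Vol water = 175 / 1000 = 0.175 m3
Vol sand = 767 / (2.65 * 1000) = 0.289434 m3
Vol gravel = 1111 / (2.70 * 1000) = 0.411481 m3
Total solid + water volume = 0.98163 m3
Air = (1 - 0.98163) * 100 = 1.84%

1.84


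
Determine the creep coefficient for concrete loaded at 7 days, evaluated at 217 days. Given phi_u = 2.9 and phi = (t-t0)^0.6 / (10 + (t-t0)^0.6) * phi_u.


dt = 217 - 7 = 210
phi = 210^0.6 / (10 + 210^0.6) * 2.9
= 2.065

2.065


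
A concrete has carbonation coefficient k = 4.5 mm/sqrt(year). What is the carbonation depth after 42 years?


depth = k * sqrt(t)
= 4.5 * sqrt(42)
= 29.16 mm

29.16


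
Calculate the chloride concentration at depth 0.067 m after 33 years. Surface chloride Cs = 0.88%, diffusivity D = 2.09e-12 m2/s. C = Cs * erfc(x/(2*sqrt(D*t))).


t_seconds = 33 * 365.25 * 24 * 3600 = 1041400800.0 s
arg = 0.067 / (2 * sqrt(2.09e-12 * 1041400800.0))
= 0.7181
erfc(0.7181) = 0.3099
C = 0.88 * 0.3099 = 0.2727%

0.2727


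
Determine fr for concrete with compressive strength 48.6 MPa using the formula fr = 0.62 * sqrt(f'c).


fr = 0.62 * sqrt(48.6)
= 4.322 MPa

4.322


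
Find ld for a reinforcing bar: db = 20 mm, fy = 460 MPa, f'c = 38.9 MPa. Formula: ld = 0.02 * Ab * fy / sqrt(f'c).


Ab = pi * 20^2 / 4 = 314.159 mm2
ld = 0.02 * 314.159 * 460 / sqrt(38.9)
= 463.4 mm

463.4


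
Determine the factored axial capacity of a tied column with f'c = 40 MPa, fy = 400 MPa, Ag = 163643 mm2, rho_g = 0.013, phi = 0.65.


Ast = rho * Ag = 0.013 * 163643 = 2127.359 mm2
phi*Pn = 0.65 * 0.80 * (0.85 * 40 * (163643 - 2127.359) + 400 * 2127.359) / 1000
= 3298.09 kN

3298.09


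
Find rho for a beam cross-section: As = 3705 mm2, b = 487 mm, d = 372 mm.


rho = As / (b * d)
= 3705 / (487 * 372)
= 0.0205

0.0205


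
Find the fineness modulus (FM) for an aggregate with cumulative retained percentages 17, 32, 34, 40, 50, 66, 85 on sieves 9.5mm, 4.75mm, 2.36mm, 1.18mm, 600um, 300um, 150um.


FM = sum(cumulative % retained) / 100
= 324 / 100
= 3.24

3.24


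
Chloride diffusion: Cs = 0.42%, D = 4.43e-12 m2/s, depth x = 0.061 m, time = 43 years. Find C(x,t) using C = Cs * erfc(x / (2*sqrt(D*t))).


t_seconds = 43 * 365.25 * 24 * 3600 = 1356976800.0 s
arg = 0.061 / (2 * sqrt(4.43e-12 * 1356976800.0))
= 0.3934
erfc(0.3934) = 0.578
C = 0.42 * 0.578 = 0.2428%

0.2428


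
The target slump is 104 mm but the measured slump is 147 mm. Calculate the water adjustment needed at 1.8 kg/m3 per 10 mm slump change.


Difference = 104 - 147 = -43 mm
Water adjustment = -43 * 1.8 / 10 = -7.7 kg/m3

-7.7


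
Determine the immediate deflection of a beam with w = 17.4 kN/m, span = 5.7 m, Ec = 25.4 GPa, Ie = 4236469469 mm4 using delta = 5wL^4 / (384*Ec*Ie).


Convert: L = 5.7 m = 5700 mm, Ec = 25.4 GPa = 25400 MPa
delta = 5 * 17.4 * 5700^4 / (384 * 25400 * 4236469469)
= 2.22 mm

2.22


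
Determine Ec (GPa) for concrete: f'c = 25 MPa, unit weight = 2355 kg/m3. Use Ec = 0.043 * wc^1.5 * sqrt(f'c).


Ec = 0.043 * 2355^1.5 * sqrt(25) / 1000
= 24.57 GPa

24.57


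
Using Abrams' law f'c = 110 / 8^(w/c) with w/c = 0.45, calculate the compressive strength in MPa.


f'c = 110 / 8^0.45
= 110 / 2.549
= 43.15 MPa

43.15


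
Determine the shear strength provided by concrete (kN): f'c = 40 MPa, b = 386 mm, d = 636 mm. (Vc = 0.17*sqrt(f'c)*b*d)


Vc = 0.17 * sqrt(40) * 386 * 636 / 1000
= 263.95 kN

263.95


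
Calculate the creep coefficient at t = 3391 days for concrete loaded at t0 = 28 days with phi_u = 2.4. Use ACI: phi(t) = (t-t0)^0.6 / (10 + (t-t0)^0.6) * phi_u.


dt = 3391 - 28 = 3363
phi = 3363^0.6 / (10 + 3363^0.6) * 2.4
= 2.229

2.229


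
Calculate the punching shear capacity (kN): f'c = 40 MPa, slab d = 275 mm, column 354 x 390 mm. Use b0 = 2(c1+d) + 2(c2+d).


b0 = 2*(354 + 275) + 2*(390 + 275) = 2588 mm
Vc = 0.33 * sqrt(40) * 2588 * 275 / 1000
= 1485.39 kN

1485.39


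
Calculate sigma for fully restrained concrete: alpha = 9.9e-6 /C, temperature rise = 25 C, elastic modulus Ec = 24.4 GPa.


sigma = alpha * dT * Ec
= 9.9e-6 * 25 * 24.4 * 1000
= 6.039 MPa

6.039


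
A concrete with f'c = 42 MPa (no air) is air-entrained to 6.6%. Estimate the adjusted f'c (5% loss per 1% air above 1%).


Strength loss = (6.6 - 1) * 5 = 28.0%
f'c = 42 * (1 - 28.0/100)
= 30.24 MPa

30.24


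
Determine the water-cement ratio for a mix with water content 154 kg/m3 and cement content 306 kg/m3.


w/c = water / cement
w/c = 154 / 306 = 0.503

0.503


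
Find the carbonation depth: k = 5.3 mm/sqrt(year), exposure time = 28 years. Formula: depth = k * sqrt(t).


depth = k * sqrt(t)
= 5.3 * sqrt(28)
= 28.04 mm

28.04


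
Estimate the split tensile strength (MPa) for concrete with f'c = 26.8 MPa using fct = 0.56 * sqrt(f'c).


fct = 0.56 * sqrt(26.8)
= 0.56 * 5.177
= 2.899 MPa

2.899


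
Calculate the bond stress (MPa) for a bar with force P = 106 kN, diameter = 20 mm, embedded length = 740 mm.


u = P / (pi * db * ld)
= 106 * 1000 / (pi * 20 * 740)
= 2.28 MPa

2.28


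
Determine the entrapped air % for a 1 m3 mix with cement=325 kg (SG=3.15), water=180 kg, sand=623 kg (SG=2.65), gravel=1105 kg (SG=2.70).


Vol cement = 325 / (3.15 * 1000) = 0.103175 m3
Vol water = 180 / 1000 = 0.18 m3
Vol sand = 623 / (2.65 * 1000) = 0.235094 m3
Vol gravel = 1105 / (2.70 * 1000) = 0.409259 m3
Total solid + water volume = 0.927528 m3
Air = (1 - 0.927528) * 100 = 7.25%

7.25


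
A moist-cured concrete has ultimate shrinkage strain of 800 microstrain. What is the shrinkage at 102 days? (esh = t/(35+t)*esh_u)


esh(102) = 102 / (35 + 102) * 800
= 102 / 137 * 800
= 595.6 microstrain

595.6


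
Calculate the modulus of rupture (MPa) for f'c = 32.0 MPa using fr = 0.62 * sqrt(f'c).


fr = 0.62 * sqrt(32.0)
= 3.507 MPa

3.507


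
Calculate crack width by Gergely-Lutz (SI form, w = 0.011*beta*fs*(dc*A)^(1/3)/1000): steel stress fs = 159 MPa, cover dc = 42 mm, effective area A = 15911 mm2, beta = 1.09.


w = 0.011 * beta * fs * (dc * A)^(1/3) / 1000
= 0.011 * 1.09 * 159 * (42 * 15911)^(1/3) / 1000
= 0.167 mm

0.167


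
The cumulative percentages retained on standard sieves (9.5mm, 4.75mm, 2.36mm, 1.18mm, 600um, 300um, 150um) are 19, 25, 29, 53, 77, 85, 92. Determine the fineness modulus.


FM = sum(cumulative % retained) / 100
= 380 / 100
= 3.8

3.8


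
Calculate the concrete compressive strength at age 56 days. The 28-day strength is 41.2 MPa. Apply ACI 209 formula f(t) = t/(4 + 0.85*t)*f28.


f(56) = 56 / (4 + 0.85 * 56) * 41.2
= 56 / 51.6 * 41.2
= 44.71 MPa

44.71


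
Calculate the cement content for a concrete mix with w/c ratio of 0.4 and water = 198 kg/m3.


Cement = water / (w/c)
= 198 / 0.4
= 495.0 kg/m3

495.0


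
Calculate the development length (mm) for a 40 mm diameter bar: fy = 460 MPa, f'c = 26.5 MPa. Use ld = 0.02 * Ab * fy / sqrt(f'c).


Ab = pi * 40^2 / 4 = 1256.637 mm2
ld = 0.02 * 1256.637 * 460 / sqrt(26.5)
= 2245.8 mm

2245.8


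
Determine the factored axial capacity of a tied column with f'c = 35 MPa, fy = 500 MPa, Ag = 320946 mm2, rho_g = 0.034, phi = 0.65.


Ast = rho * Ag = 0.034 * 320946 = 10912.164 mm2
phi*Pn = 0.65 * 0.80 * (0.85 * 35 * (320946 - 10912.164) + 500 * 10912.164) / 1000
= 7633.39 kN

7633.39


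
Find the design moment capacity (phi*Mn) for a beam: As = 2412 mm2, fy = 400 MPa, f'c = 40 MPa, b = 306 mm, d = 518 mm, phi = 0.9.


a = As * fy / (0.85 * f'c * b)
= 2412 * 400 / (0.85 * 40 * 306)
= 92.7336 mm
Mn = As * fy * (d - a/2) / 10^6
= 455.0317 kN-m
phi*Mn = 0.9 * 455.0317 = 409.53 kN-m

409.53


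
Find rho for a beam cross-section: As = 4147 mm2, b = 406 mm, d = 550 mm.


rho = As / (b * d)
= 4147 / (406 * 550)
= 0.0186

0.0186


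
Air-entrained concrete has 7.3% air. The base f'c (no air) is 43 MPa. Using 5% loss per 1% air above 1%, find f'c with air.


Strength loss = (7.3 - 1) * 5 = 31.5%
f'c = 43 * (1 - 31.5/100)
= 29.46 MPa

29.46


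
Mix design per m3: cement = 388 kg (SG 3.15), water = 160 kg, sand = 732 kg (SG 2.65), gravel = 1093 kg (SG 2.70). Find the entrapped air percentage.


Vol cement = 388 / (3.15 * 1000) = 0.123175 m3
Vol water = 160 / 1000 = 0.16 m3
Vol sand = 732 / (2.65 * 1000) = 0.276226 m3
Vol gravel = 1093 / (2.70 * 1000) = 0.404815 m3
Total solid + water volume = 0.964216 m3
Air = (1 - 0.964216) * 100 = 3.58%

3.58


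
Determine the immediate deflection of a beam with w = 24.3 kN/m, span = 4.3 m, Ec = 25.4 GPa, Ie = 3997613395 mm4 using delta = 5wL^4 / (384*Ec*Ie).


Convert: L = 4.3 m = 4300 mm, Ec = 25.4 GPa = 25400 MPa
delta = 5 * 24.3 * 4300^4 / (384 * 25400 * 3997613395)
= 1.07 mm

1.07


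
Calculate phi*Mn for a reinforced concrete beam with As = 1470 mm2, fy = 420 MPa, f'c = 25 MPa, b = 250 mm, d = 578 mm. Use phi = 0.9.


a = As * fy / (0.85 * f'c * b)
= 1470 * 420 / (0.85 * 25 * 250)
= 116.2165 mm
Mn = As * fy * (d - a/2) / 10^6
= 320.9812 kN-m
phi*Mn = 0.9 * 320.9812 = 288.88 kN-m

288.88


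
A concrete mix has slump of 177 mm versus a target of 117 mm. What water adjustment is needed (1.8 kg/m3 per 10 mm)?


Difference = 117 - 177 = -60 mm
Water adjustment = -60 * 1.8 / 10 = -10.8 kg/m3

-10.8


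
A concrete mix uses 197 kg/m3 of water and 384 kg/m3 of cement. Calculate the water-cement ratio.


w/c = water / cement
w/c = 197 / 384 = 0.513

0.513


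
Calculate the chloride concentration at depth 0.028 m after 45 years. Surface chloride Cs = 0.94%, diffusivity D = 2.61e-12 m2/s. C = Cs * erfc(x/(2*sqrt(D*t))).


t_seconds = 45 * 365.25 * 24 * 3600 = 1420092000.0 s
arg = 0.028 / (2 * sqrt(2.61e-12 * 1420092000.0))
= 0.23
erfc(0.23) = 0.745
C = 0.94 * 0.745 = 0.7003%

0.7003


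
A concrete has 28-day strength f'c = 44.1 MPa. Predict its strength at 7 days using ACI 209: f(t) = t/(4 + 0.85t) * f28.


f(7) = 7 / (4 + 0.85 * 7) * 44.1
= 7 / 9.95 * 44.1
= 31.03 MPa

31.03


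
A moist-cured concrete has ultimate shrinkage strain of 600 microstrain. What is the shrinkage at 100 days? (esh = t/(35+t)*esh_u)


esh(100) = 100 / (35 + 100) * 600
= 100 / 135 * 600
= 444.4 microstrain

444.4


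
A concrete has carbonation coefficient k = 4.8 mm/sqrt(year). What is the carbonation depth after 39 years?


depth = k * sqrt(t)
= 4.8 * sqrt(39)
= 29.98 mm

29.98


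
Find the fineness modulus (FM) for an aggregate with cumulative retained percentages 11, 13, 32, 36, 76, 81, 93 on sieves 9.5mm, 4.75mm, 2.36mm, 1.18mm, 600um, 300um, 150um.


FM = sum(cumulative % retained) / 100
= 342 / 100
= 3.42

3.42


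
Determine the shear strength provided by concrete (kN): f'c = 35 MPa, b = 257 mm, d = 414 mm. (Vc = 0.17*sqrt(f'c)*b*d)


Vc = 0.17 * sqrt(35) * 257 * 414 / 1000
= 107.01 kN

107.01


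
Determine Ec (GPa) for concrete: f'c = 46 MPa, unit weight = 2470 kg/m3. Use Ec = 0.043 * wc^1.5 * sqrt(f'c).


Ec = 0.043 * 2470^1.5 * sqrt(46) / 1000
= 35.8 GPa

35.8


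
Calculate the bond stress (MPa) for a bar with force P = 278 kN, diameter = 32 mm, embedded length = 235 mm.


u = P / (pi * db * ld)
= 278 * 1000 / (pi * 32 * 235)
= 11.767 MPa

11.767


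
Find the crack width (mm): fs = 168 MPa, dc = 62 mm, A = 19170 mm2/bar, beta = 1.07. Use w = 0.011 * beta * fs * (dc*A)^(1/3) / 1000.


w = 0.011 * beta * fs * (dc * A)^(1/3) / 1000
= 0.011 * 1.07 * 168 * (62 * 19170)^(1/3) / 1000
= 0.209 mm

0.209


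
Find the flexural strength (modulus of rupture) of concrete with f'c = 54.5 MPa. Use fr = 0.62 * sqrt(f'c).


fr = 0.62 * sqrt(54.5)
= 4.577 MPa

4.577


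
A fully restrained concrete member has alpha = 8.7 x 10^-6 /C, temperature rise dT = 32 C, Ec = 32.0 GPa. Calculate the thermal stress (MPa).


sigma = alpha * dT * Ec
= 8.7e-6 * 32 * 32.0 * 1000
= 8.909 MPa

8.909


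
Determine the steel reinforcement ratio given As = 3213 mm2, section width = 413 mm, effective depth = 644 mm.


rho = As / (b * d)
= 3213 / (413 * 644)
= 0.0121

0.0121


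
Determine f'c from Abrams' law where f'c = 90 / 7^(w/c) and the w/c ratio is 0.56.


f'c = 90 / 7^0.56
= 90 / 2.973
= 30.27 MPa

30.27


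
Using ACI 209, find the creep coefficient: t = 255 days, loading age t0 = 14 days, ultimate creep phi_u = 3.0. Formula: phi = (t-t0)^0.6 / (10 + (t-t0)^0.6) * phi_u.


dt = 255 - 14 = 241
phi = 241^0.6 / (10 + 241^0.6) * 3.0
= 2.186

2.186


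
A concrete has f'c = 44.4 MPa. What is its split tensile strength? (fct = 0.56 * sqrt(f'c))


fct = 0.56 * sqrt(44.4)
= 0.56 * 6.663
= 3.731 MPa

3.731


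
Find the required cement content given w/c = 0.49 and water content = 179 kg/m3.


Cement = water / (w/c)
= 179 / 0.49
= 365.3 kg/m3

365.3


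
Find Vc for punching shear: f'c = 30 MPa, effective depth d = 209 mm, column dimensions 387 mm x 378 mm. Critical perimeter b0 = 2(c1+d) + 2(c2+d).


b0 = 2*(387 + 209) + 2*(378 + 209) = 2366 mm
Vc = 0.33 * sqrt(30) * 2366 * 209 / 1000
= 893.79 kN

893.79


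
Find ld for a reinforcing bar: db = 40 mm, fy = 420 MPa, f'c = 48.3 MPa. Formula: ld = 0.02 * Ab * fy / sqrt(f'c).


Ab = pi * 40^2 / 4 = 1256.637 mm2
ld = 0.02 * 1256.637 * 420 / sqrt(48.3)
= 1518.9 mm

1518.9


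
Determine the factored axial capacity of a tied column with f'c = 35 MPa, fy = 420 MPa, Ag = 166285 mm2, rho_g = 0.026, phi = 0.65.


Ast = rho * Ag = 0.026 * 166285 = 4323.41 mm2
phi*Pn = 0.65 * 0.80 * (0.85 * 35 * (166285 - 4323.41) + 420 * 4323.41) / 1000
= 3449.78 kN

3449.78


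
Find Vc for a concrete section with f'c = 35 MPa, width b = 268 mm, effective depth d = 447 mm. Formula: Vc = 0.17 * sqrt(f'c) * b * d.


Vc = 0.17 * sqrt(35) * 268 * 447 / 1000
= 120.48 kN

120.48


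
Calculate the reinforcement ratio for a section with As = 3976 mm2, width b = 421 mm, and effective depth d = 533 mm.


rho = As / (b * d)
= 3976 / (421 * 533)
= 0.0177

0.0177


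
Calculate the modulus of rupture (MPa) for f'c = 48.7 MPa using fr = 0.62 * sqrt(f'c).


fr = 0.62 * sqrt(48.7)
= 4.327 MPa

4.327


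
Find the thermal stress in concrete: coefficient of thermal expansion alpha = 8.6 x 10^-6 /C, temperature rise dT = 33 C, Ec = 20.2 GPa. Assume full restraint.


sigma = alpha * dT * Ec
= 8.6e-6 * 33 * 20.2 * 1000
= 5.733 MPa

5.733


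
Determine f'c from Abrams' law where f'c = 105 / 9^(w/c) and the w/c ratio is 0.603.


f'c = 105 / 9^0.603
= 105 / 3.762
= 27.91 MPa

27.91


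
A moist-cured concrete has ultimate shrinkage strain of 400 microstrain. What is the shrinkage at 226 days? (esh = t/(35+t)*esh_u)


esh(226) = 226 / (35 + 226) * 400
= 226 / 261 * 400
= 346.4 microstrain

346.4


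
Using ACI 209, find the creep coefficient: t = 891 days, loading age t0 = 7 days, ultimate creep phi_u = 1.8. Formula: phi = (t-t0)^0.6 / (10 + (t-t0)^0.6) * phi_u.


dt = 891 - 7 = 884
phi = 884^0.6 / (10 + 884^0.6) * 1.8
= 1.538

1.538


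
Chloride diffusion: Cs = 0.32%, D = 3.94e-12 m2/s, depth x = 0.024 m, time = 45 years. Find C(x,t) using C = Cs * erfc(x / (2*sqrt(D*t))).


t_seconds = 45 * 365.25 * 24 * 3600 = 1420092000.0 s
arg = 0.024 / (2 * sqrt(3.94e-12 * 1420092000.0))
= 0.1604
erfc(0.1604) = 0.8205
C = 0.32 * 0.8205 = 0.2626%

0.2626


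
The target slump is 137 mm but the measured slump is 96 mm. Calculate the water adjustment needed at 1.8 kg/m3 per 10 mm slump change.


Difference = 137 - 96 = 41 mm
Water adjustment = 41 * 1.8 / 10 = 7.4 kg/m3

7.4


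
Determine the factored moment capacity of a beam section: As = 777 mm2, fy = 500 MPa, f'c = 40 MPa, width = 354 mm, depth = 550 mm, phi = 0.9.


a = As * fy / (0.85 * f'c * b)
= 777 * 500 / (0.85 * 40 * 354)
= 32.2782 mm
Mn = As * fy * (d - a/2) / 10^6
= 207.405 kN-m
phi*Mn = 0.9 * 207.405 = 186.66 kN-m

186.66


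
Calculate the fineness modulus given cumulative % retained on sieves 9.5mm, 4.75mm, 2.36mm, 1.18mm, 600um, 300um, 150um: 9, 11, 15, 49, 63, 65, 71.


FM = sum(cumulative % retained) / 100
= 283 / 100
= 2.83

2.83


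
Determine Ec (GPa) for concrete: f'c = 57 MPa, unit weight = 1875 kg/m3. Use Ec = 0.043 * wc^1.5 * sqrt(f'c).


Ec = 0.043 * 1875^1.5 * sqrt(57) / 1000
= 26.36 GPa

26.36


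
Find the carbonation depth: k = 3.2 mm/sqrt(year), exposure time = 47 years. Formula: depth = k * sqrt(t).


depth = k * sqrt(t)
= 3.2 * sqrt(47)
= 21.94 mm

21.94


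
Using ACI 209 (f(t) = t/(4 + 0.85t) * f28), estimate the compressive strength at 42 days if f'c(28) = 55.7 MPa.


f(42) = 42 / (4 + 0.85 * 42) * 55.7
= 42 / 39.7 * 55.7
= 58.93 MPa

58.93


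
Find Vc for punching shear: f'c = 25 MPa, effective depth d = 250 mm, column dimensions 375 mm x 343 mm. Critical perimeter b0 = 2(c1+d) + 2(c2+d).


b0 = 2*(375 + 250) + 2*(343 + 250) = 2436 mm
Vc = 0.33 * sqrt(25) * 2436 * 250 / 1000
= 1004.85 kN

1004.85


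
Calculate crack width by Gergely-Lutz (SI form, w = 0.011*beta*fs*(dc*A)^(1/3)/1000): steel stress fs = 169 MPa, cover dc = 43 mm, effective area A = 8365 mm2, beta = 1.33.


w = 0.011 * beta * fs * (dc * A)^(1/3) / 1000
= 0.011 * 1.33 * 169 * (43 * 8365)^(1/3) / 1000
= 0.176 mm

0.176


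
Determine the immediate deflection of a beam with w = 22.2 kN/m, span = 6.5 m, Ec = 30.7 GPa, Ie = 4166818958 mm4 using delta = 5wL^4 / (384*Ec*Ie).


Convert: L = 6.5 m = 6500 mm, Ec = 30.7 GPa = 30700 MPa
delta = 5 * 22.2 * 6500^4 / (384 * 30700 * 4166818958)
= 4.03 mm

4.03


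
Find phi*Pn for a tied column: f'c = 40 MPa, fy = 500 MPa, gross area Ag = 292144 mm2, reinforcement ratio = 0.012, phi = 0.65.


Ast = rho * Ag = 0.012 * 292144 = 3505.728 mm2
phi*Pn = 0.65 * 0.80 * (0.85 * 40 * (292144 - 3505.728) + 500 * 3505.728) / 1000
= 6014.61 kN

6014.61


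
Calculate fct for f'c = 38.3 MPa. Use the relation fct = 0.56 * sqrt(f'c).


fct = 0.56 * sqrt(38.3)
= 0.56 * 6.189
= 3.466 MPa

3.466


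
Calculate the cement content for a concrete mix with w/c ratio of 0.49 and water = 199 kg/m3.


Cement = water / (w/c)
= 199 / 0.49
= 406.1 kg/m3

406.1


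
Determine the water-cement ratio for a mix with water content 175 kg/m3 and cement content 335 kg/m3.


w/c = water / cement
w/c = 175 / 335 = 0.522

0.522


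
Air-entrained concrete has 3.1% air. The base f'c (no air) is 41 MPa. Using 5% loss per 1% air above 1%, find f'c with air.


Strength loss = (3.1 - 1) * 5 = 10.5%
f'c = 41 * (1 - 10.5/100)
= 36.7 MPa

36.7


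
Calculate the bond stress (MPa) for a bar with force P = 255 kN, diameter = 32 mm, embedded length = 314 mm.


u = P / (pi * db * ld)
= 255 * 1000 / (pi * 32 * 314)
= 8.078 MPa

8.078


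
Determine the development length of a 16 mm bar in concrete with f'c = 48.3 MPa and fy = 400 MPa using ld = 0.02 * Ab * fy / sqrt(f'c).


Ab = pi * 16^2 / 4 = 201.062 mm2
ld = 0.02 * 201.062 * 400 / sqrt(48.3)
= 231.4 mm

231.4


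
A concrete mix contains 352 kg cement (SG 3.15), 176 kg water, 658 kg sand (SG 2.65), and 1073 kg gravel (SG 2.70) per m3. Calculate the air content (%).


Vol cement = 352 / (3.15 * 1000) = 0.111746 m3
Vol water = 176 / 1000 = 0.176 m3
Vol sand = 658 / (2.65 * 1000) = 0.248302 m3
Vol gravel = 1073 / (2.70 * 1000) = 0.397407 m3
Total solid + water volume = 0.933455 m3
Air = (1 - 0.933455) * 100 = 6.65%

6.65


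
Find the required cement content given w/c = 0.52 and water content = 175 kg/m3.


Cement = water / (w/c)
= 175 / 0.52
= 336.5 kg/m3

336.5


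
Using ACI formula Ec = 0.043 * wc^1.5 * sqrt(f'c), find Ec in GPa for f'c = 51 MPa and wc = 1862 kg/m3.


Ec = 0.043 * 1862^1.5 * sqrt(51) / 1000
= 24.67 GPa

24.67


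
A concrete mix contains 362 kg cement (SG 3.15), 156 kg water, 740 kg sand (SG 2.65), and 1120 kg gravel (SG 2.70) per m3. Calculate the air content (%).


Vol cement = 362 / (3.15 * 1000) = 0.114921 m3
Vol water = 156 / 1000 = 0.156 m3
Vol sand = 740 / (2.65 * 1000) = 0.279245 m3
Vol gravel = 1120 / (2.70 * 1000) = 0.414815 m3
Total solid + water volume = 0.964981 m3
Air = (1 - 0.964981) * 100 = 3.5%

3.5


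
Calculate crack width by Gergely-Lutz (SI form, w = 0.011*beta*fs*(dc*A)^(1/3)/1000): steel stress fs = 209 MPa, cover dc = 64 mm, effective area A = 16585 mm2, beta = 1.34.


w = 0.011 * beta * fs * (dc * A)^(1/3) / 1000
= 0.011 * 1.34 * 209 * (64 * 16585)^(1/3) / 1000
= 0.314 mm

0.314


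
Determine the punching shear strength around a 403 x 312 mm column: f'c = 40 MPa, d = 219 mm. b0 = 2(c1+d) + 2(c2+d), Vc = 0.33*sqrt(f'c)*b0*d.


b0 = 2*(403 + 219) + 2*(312 + 219) = 2306 mm
Vc = 0.33 * sqrt(40) * 2306 * 219 / 1000
= 1054.02 kN

1054.02


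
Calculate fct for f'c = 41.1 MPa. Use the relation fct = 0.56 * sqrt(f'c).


fct = 0.56 * sqrt(41.1)
= 0.56 * 6.411
= 3.59 MPa

3.59


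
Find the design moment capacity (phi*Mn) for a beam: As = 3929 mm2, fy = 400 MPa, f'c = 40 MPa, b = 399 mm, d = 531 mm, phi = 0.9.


a = As * fy / (0.85 * f'c * b)
= 3929 * 400 / (0.85 * 40 * 399)
= 115.8484 mm
Mn = As * fy * (d - a/2) / 10^6
= 743.4859 kN-m
phi*Mn = 0.9 * 743.4859 = 669.14 kN-m

669.14


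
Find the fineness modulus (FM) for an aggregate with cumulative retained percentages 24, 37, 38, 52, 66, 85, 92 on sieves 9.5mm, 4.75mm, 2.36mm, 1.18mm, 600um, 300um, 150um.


FM = sum(cumulative % retained) / 100
= 394 / 100
= 3.94

3.94


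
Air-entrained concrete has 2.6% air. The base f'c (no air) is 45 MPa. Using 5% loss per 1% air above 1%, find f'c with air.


Strength loss = (2.6 - 1) * 5 = 8.0%
f'c = 45 * (1 - 8.0/100)
= 41.4 MPa

41.4


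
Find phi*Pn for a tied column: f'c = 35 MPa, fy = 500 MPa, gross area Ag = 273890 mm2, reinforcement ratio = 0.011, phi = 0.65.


Ast = rho * Ag = 0.011 * 273890 = 3012.79 mm2
phi*Pn = 0.65 * 0.80 * (0.85 * 35 * (273890 - 3012.79) + 500 * 3012.79) / 1000
= 4973.8 kN

4973.8


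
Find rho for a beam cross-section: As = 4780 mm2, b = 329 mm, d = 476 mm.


rho = As / (b * d)
= 4780 / (329 * 476)
= 0.0305

0.0305


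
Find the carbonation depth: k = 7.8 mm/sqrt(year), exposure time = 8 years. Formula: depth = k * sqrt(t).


depth = k * sqrt(t)
= 7.8 * sqrt(8)
= 22.06 mm

22.06


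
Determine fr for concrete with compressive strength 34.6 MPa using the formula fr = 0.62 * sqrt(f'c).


fr = 0.62 * sqrt(34.6)
= 3.647 MPa

3.647


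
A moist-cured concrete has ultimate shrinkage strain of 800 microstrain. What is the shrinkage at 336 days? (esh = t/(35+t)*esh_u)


esh(336) = 336 / (35 + 336) * 800
= 336 / 371 * 800
= 724.5 microstrain

724.5


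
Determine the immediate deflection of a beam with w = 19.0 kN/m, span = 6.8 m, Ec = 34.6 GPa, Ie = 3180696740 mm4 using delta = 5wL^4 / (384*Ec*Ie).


Convert: L = 6.8 m = 6800 mm, Ec = 34.6 GPa = 34600 MPa
delta = 5 * 19.0 * 6800^4 / (384 * 34600 * 3180696740)
= 4.81 mm

4.81


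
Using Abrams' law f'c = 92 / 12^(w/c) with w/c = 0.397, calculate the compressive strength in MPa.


f'c = 92 / 12^0.397
= 92 / 2.682
= 34.3 MPa

34.3


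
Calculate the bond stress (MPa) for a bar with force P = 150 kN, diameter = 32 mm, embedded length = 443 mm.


u = P / (pi * db * ld)
= 150 * 1000 / (pi * 32 * 443)
= 3.368 MPa

3.368


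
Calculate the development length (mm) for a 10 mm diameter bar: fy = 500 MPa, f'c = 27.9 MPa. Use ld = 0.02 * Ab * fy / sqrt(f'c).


Ab = pi * 10^2 / 4 = 78.54 mm2
ld = 0.02 * 78.54 * 500 / sqrt(27.9)
= 148.7 mm

148.7


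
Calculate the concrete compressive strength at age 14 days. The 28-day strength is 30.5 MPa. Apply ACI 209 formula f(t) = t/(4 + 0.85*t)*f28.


f(14) = 14 / (4 + 0.85 * 14) * 30.5
= 14 / 15.9 * 30.5
= 26.86 MPa

26.86


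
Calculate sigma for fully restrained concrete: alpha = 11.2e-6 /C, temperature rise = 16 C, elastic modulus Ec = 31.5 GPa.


sigma = alpha * dT * Ec
= 11.2e-6 * 16 * 31.5 * 1000
= 5.645 MPa

5.645


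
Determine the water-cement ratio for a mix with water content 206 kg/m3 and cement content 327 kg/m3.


w/c = water / cement
w/c = 206 / 327 = 0.63

0.63


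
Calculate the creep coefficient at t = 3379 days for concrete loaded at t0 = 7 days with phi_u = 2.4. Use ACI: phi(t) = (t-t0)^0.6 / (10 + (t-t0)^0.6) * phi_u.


dt = 3379 - 7 = 3372
phi = 3372^0.6 / (10 + 3372^0.6) * 2.4
= 2.23

2.23


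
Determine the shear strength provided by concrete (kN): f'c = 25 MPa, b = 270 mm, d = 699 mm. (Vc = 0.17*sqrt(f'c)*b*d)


Vc = 0.17 * sqrt(25) * 270 * 699 / 1000
= 160.42 kN

160.42


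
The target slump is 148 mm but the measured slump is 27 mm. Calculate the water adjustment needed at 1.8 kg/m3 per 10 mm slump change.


Difference = 148 - 27 = 121 mm
Water adjustment = 121 * 1.8 / 10 = 21.8 kg/m3

21.8
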